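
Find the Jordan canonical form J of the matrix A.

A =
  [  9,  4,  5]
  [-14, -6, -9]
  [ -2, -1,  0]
J_3(1)

The characteristic polynomial is
  det(x·I − A) = x^3 - 3*x^2 + 3*x - 1 = (x - 1)^3

Eigenvalues and multiplicities (the geometric multiplicity of λ is n − rank(A − λI), which equals the number of Jordan blocks for λ):
  λ = 1: algebraic multiplicity = 3, geometric multiplicity = 1

Determining the block sizes for each eigenvalue:
  λ = 1: one block (gm = 1), so the single block has size am = 3 → block sizes [3]

Assembling the blocks gives a Jordan form
J =
  [1, 1, 0]
  [0, 1, 1]
  [0, 0, 1]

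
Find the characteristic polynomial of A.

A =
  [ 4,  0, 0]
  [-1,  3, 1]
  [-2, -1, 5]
x^3 - 12*x^2 + 48*x - 64

Expanding det(x·I − A) (e.g. by cofactor expansion or by noting that A is similar to its Jordan form J, which has the same characteristic polynomial as A) gives
  χ_A(x) = x^3 - 12*x^2 + 48*x - 64
which factors as (x - 4)^3. The eigenvalues (with algebraic multiplicities) are λ = 4 with multiplicity 3.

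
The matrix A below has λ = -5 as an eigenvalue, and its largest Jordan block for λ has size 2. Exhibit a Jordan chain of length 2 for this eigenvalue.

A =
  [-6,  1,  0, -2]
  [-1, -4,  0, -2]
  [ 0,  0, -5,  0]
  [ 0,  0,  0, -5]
A Jordan chain for λ = -5 of length 2:
v_1 = (-1, -1, 0, 0)ᵀ
v_2 = (1, 0, 0, 0)ᵀ

Let N = A − (-5)·I. We want v_2 with N^2 v_2 = 0 but N^1 v_2 ≠ 0; then v_{j-1} := N · v_j for j = 2, …, 2.

Pick v_2 = (1, 0, 0, 0)ᵀ.
Then v_1 = N · v_2 = (-1, -1, 0, 0)ᵀ.

Sanity check: (A − (-5)·I) v_1 = (0, 0, 0, 0)ᵀ = 0. ✓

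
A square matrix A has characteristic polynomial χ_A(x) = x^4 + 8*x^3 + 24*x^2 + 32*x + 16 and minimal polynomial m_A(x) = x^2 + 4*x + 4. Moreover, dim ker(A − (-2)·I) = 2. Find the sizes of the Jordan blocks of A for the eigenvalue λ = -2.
Block sizes for λ = -2: [2, 2]

Step 1 — from the characteristic polynomial, algebraic multiplicity of λ = -2 is 4. From dim ker(A − (-2)·I) = 2, there are exactly 2 Jordan blocks for λ = -2.
Step 2 — from the minimal polynomial, the factor (x + 2)^2 tells us the largest block for λ = -2 has size 2.
Step 3 — with total size 4, 2 blocks, and largest block 2, the block sizes (in nonincreasing order) are [2, 2].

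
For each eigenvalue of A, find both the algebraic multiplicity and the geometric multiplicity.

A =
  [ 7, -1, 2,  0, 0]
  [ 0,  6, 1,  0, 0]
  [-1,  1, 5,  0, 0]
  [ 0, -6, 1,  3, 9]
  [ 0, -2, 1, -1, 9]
λ = 6: alg = 5, geom = 2

Step 1 — factor the characteristic polynomial to read off the algebraic multiplicities:
  χ_A(x) = (x - 6)^5

Step 2 — compute geometric multiplicities via the rank-nullity identity g(λ) = n − rank(A − λI):
  rank(A − (6)·I) = 3, so dim ker(A − (6)·I) = n − 3 = 2

Summary:
  λ = 6: algebraic multiplicity = 5, geometric multiplicity = 2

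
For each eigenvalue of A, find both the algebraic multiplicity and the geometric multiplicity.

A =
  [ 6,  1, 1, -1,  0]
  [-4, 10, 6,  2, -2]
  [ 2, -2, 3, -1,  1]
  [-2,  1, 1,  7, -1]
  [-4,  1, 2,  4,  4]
λ = 6: alg = 5, geom = 2

Step 1 — factor the characteristic polynomial to read off the algebraic multiplicities:
  χ_A(x) = (x - 6)^5

Step 2 — compute geometric multiplicities via the rank-nullity identity g(λ) = n − rank(A − λI):
  rank(A − (6)·I) = 3, so dim ker(A − (6)·I) = n − 3 = 2

Summary:
  λ = 6: algebraic multiplicity = 5, geometric multiplicity = 2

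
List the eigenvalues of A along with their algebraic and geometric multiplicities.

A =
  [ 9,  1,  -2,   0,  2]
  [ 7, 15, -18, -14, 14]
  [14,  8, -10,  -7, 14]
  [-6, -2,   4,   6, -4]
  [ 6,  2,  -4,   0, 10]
λ = 6: alg = 5, geom = 3

Step 1 — factor the characteristic polynomial to read off the algebraic multiplicities:
  χ_A(x) = (x - 6)^5

Step 2 — compute geometric multiplicities via the rank-nullity identity g(λ) = n − rank(A − λI):
  rank(A − (6)·I) = 2, so dim ker(A − (6)·I) = n − 2 = 3

Summary:
  λ = 6: algebraic multiplicity = 5, geometric multiplicity = 3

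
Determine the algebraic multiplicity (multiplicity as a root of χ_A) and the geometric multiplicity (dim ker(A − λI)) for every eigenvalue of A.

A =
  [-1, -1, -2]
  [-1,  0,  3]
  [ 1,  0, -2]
λ = -1: alg = 3, geom = 1

Step 1 — factor the characteristic polynomial to read off the algebraic multiplicities:
  χ_A(x) = (x + 1)^3

Step 2 — compute geometric multiplicities via the rank-nullity identity g(λ) = n − rank(A − λI):
  rank(A − (-1)·I) = 2, so dim ker(A − (-1)·I) = n − 2 = 1

Summary:
  λ = -1: algebraic multiplicity = 3, geometric multiplicity = 1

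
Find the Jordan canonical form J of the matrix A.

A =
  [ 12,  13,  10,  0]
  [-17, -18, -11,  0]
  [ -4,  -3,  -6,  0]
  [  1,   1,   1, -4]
J_3(-4) ⊕ J_1(-4)

The characteristic polynomial is
  det(x·I − A) = x^4 + 16*x^3 + 96*x^2 + 256*x + 256 = (x + 4)^4

Eigenvalues and multiplicities (the geometric multiplicity of λ is n − rank(A − λI), which equals the number of Jordan blocks for λ):
  λ = -4: algebraic multiplicity = 4, geometric multiplicity = 2

Determining the block sizes for each eigenvalue:
  λ = -4: with am = 4 and gm = 2, the partition is not yet determined (e.g. several partitions of 4 into 2 parts exist). Let N = A − (-4)·I. Computing rank(N^1) = 2, rank(N^2) = 1, rank(N^3) = 0; the number of blocks of size ≥ j is rank(N^{j−1}) − rank(N^j), giving [2, 1, 1]. So we have 1 block(s) of size 3, 1 block(s) of size 1 → block sizes [3, 1]

Assembling the blocks gives a Jordan form
J =
  [-4,  1,  0,  0]
  [ 0, -4,  1,  0]
  [ 0,  0, -4,  0]
  [ 0,  0,  0, -4]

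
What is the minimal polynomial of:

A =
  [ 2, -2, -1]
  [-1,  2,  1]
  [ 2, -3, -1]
x^3 - 3*x^2 + 3*x - 1

The characteristic polynomial is χ_A(x) = (x - 1)^3, so the eigenvalues are known. The minimal polynomial is
  m_A(x) = Π_λ (x − λ)^{k_λ}
where k_λ is the size of the *largest* Jordan block for λ (equivalently, the smallest k with (A − λI)^k v = 0 for every generalised eigenvector v of λ).

  λ = 1: largest Jordan block has size 3, contributing (x − 1)^3

So m_A(x) = (x - 1)^3 = x^3 - 3*x^2 + 3*x - 1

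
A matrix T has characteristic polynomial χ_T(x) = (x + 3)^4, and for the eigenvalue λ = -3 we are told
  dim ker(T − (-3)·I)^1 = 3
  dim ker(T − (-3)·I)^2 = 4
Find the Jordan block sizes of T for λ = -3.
Block sizes for λ = -3: [2, 1, 1]

From the dimensions of kernels of powers, the number of Jordan blocks of size at least j is d_j − d_{j−1} where d_j = dim ker(N^j) (with d_0 = 0). Computing the differences gives [3, 1].
The number of blocks of size exactly k is (#blocks of size ≥ k) − (#blocks of size ≥ k + 1), so the partition is: 2 block(s) of size 1, 1 block(s) of size 2.
In nonincreasing order the block sizes are [2, 1, 1].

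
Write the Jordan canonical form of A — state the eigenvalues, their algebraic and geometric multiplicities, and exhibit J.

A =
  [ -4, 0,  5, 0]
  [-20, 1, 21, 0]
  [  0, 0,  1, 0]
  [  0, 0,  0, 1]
J_1(-4) ⊕ J_2(1) ⊕ J_1(1)

The characteristic polynomial is
  det(x·I − A) = x^4 + x^3 - 9*x^2 + 11*x - 4 = (x - 1)^3*(x + 4)

Eigenvalues and multiplicities (the geometric multiplicity of λ is n − rank(A − λI), which equals the number of Jordan blocks for λ):
  λ = -4: algebraic multiplicity = 1, geometric multiplicity = 1
  λ = 1: algebraic multiplicity = 3, geometric multiplicity = 2

Determining the block sizes for each eigenvalue:
  λ = -4: one block (gm = 1), so the single block has size am = 1 → block sizes [1]
  λ = 1: 2 blocks summing to 3 forces exactly one block of size 2 and the rest size 1 → block sizes [2, 1]

Assembling the blocks gives a Jordan form
J =
  [-4, 0, 0, 0]
  [ 0, 1, 1, 0]
  [ 0, 0, 1, 0]
  [ 0, 0, 0, 1]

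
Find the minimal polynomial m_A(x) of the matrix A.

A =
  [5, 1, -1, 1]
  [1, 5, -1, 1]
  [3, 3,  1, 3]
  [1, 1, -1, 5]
x^2 - 8*x + 16

The characteristic polynomial is χ_A(x) = (x - 4)^4, so the eigenvalues are known. The minimal polynomial is
  m_A(x) = Π_λ (x − λ)^{k_λ}
where k_λ is the size of the *largest* Jordan block for λ (equivalently, the smallest k with (A − λI)^k v = 0 for every generalised eigenvector v of λ).

  λ = 4: largest Jordan block has size 2, contributing (x − 4)^2

So m_A(x) = (x - 4)^2 = x^2 - 8*x + 16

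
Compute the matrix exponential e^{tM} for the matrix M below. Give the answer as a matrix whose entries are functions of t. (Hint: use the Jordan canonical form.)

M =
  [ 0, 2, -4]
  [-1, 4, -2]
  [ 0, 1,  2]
e^{tM} =
  [t^2*exp(2*t) - 2*t*exp(2*t) + exp(2*t), -2*t^2*exp(2*t) + 2*t*exp(2*t), 2*t^2*exp(2*t) - 4*t*exp(2*t)]
  [-t*exp(2*t), 2*t*exp(2*t) + exp(2*t), -2*t*exp(2*t)]
  [-t^2*exp(2*t)/2, t^2*exp(2*t) + t*exp(2*t), -t^2*exp(2*t) + exp(2*t)]

Strategy: write M = P · J · P⁻¹ where J is a Jordan canonical form, so e^{tM} = P · e^{tJ} · P⁻¹, and e^{tJ} can be computed block-by-block.

M has Jordan form
J =
  [2, 1, 0]
  [0, 2, 1]
  [0, 0, 2]
(up to reordering of blocks).

Per-block formulas:
  For a 3×3 Jordan block J_3(2): exp(t · J_3(2)) = e^(2t)·(I + t·N + (t^2/2)·N^2), where N is the 3×3 nilpotent shift.

After assembling e^{tJ} and conjugating by P, we get:

e^{tM} =
  [t^2*exp(2*t) - 2*t*exp(2*t) + exp(2*t), -2*t^2*exp(2*t) + 2*t*exp(2*t), 2*t^2*exp(2*t) - 4*t*exp(2*t)]
  [-t*exp(2*t), 2*t*exp(2*t) + exp(2*t), -2*t*exp(2*t)]
  [-t^2*exp(2*t)/2, t^2*exp(2*t) + t*exp(2*t), -t^2*exp(2*t) + exp(2*t)]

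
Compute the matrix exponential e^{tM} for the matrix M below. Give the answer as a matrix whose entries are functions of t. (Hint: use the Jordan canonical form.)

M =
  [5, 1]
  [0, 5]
e^{tM} =
  [exp(5*t), t*exp(5*t)]
  [0, exp(5*t)]

Strategy: write M = P · J · P⁻¹ where J is a Jordan canonical form, so e^{tM} = P · e^{tJ} · P⁻¹, and e^{tJ} can be computed block-by-block.

M has Jordan form
J =
  [5, 1]
  [0, 5]
(up to reordering of blocks).

Per-block formulas:
  For a 2×2 Jordan block J_2(5): exp(t · J_2(5)) = e^(5t)·(I + t·N), where N is the 2×2 nilpotent shift.

After assembling e^{tJ} and conjugating by P, we get:

e^{tM} =
  [exp(5*t), t*exp(5*t)]
  [0, exp(5*t)]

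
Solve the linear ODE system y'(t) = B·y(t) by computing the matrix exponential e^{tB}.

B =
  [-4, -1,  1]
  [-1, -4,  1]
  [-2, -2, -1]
e^{tB} =
  [-t*exp(-3*t) + exp(-3*t), -t*exp(-3*t), t*exp(-3*t)]
  [-t*exp(-3*t), -t*exp(-3*t) + exp(-3*t), t*exp(-3*t)]
  [-2*t*exp(-3*t), -2*t*exp(-3*t), 2*t*exp(-3*t) + exp(-3*t)]

Strategy: write B = P · J · P⁻¹ where J is a Jordan canonical form, so e^{tB} = P · e^{tJ} · P⁻¹, and e^{tJ} can be computed block-by-block.

B has Jordan form
J =
  [-3,  1,  0]
  [ 0, -3,  0]
  [ 0,  0, -3]
(up to reordering of blocks).

Per-block formulas:
  For a 2×2 Jordan block J_2(-3): exp(t · J_2(-3)) = e^(-3t)·(I + t·N), where N is the 2×2 nilpotent shift.
  For a 1×1 block at λ = -3: exp(t · [-3]) = [e^(-3t)].

After assembling e^{tJ} and conjugating by P, we get:

e^{tB} =
  [-t*exp(-3*t) + exp(-3*t), -t*exp(-3*t), t*exp(-3*t)]
  [-t*exp(-3*t), -t*exp(-3*t) + exp(-3*t), t*exp(-3*t)]
  [-2*t*exp(-3*t), -2*t*exp(-3*t), 2*t*exp(-3*t) + exp(-3*t)]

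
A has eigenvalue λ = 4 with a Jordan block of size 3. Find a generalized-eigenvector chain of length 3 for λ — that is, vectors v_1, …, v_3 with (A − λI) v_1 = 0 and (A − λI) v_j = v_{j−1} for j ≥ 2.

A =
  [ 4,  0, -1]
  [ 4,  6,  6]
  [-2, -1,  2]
A Jordan chain for λ = 4 of length 3:
v_1 = (2, -4, 0)ᵀ
v_2 = (0, 4, -2)ᵀ
v_3 = (1, 0, 0)ᵀ

Let N = A − (4)·I. We want v_3 with N^3 v_3 = 0 but N^2 v_3 ≠ 0; then v_{j-1} := N · v_j for j = 3, …, 2.

Pick v_3 = (1, 0, 0)ᵀ.
Then v_2 = N · v_3 = (0, 4, -2)ᵀ.
Then v_1 = N · v_2 = (2, -4, 0)ᵀ.

Sanity check: (A − (4)·I) v_1 = (0, 0, 0)ᵀ = 0. ✓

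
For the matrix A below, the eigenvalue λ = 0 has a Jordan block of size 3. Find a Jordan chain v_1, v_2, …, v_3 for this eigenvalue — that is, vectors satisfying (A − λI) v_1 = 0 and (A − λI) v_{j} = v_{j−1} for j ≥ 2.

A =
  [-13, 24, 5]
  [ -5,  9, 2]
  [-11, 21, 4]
A Jordan chain for λ = 0 of length 3:
v_1 = (-6, -2, -6)ᵀ
v_2 = (-13, -5, -11)ᵀ
v_3 = (1, 0, 0)ᵀ

Let N = A − (0)·I. We want v_3 with N^3 v_3 = 0 but N^2 v_3 ≠ 0; then v_{j-1} := N · v_j for j = 3, …, 2.

Pick v_3 = (1, 0, 0)ᵀ.
Then v_2 = N · v_3 = (-13, -5, -11)ᵀ.
Then v_1 = N · v_2 = (-6, -2, -6)ᵀ.

Sanity check: (A − (0)·I) v_1 = (0, 0, 0)ᵀ = 0. ✓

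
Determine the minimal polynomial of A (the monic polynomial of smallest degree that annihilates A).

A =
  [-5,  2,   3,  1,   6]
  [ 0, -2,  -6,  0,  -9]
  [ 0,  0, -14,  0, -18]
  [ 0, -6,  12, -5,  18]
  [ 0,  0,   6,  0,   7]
x^3 + 12*x^2 + 45*x + 50

The characteristic polynomial is χ_A(x) = (x + 2)^2*(x + 5)^3, so the eigenvalues are known. The minimal polynomial is
  m_A(x) = Π_λ (x − λ)^{k_λ}
where k_λ is the size of the *largest* Jordan block for λ (equivalently, the smallest k with (A − λI)^k v = 0 for every generalised eigenvector v of λ).

  λ = -5: largest Jordan block has size 2, contributing (x + 5)^2
  λ = -2: largest Jordan block has size 1, contributing (x + 2)

So m_A(x) = (x + 2)*(x + 5)^2 = x^3 + 12*x^2 + 45*x + 50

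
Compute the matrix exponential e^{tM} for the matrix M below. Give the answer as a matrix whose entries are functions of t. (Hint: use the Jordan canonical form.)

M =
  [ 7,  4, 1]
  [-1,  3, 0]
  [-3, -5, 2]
e^{tM} =
  [t^2*exp(4*t) + 3*t*exp(4*t) + exp(4*t), 3*t^2*exp(4*t)/2 + 4*t*exp(4*t), t^2*exp(4*t)/2 + t*exp(4*t)]
  [-t^2*exp(4*t) - t*exp(4*t), -3*t^2*exp(4*t)/2 - t*exp(4*t) + exp(4*t), -t^2*exp(4*t)/2]
  [t^2*exp(4*t) - 3*t*exp(4*t), 3*t^2*exp(4*t)/2 - 5*t*exp(4*t), t^2*exp(4*t)/2 - 2*t*exp(4*t) + exp(4*t)]

Strategy: write M = P · J · P⁻¹ where J is a Jordan canonical form, so e^{tM} = P · e^{tJ} · P⁻¹, and e^{tJ} can be computed block-by-block.

M has Jordan form
J =
  [4, 1, 0]
  [0, 4, 1]
  [0, 0, 4]
(up to reordering of blocks).

Per-block formulas:
  For a 3×3 Jordan block J_3(4): exp(t · J_3(4)) = e^(4t)·(I + t·N + (t^2/2)·N^2), where N is the 3×3 nilpotent shift.

After assembling e^{tJ} and conjugating by P, we get:

e^{tM} =
  [t^2*exp(4*t) + 3*t*exp(4*t) + exp(4*t), 3*t^2*exp(4*t)/2 + 4*t*exp(4*t), t^2*exp(4*t)/2 + t*exp(4*t)]
  [-t^2*exp(4*t) - t*exp(4*t), -3*t^2*exp(4*t)/2 - t*exp(4*t) + exp(4*t), -t^2*exp(4*t)/2]
  [t^2*exp(4*t) - 3*t*exp(4*t), 3*t^2*exp(4*t)/2 - 5*t*exp(4*t), t^2*exp(4*t)/2 - 2*t*exp(4*t) + exp(4*t)]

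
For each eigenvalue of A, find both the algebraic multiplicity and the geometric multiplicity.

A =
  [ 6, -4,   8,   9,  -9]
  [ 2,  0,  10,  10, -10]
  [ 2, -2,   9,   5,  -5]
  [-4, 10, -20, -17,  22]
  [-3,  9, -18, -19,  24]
λ = 2: alg = 1, geom = 1; λ = 5: alg = 4, geom = 2

Step 1 — factor the characteristic polynomial to read off the algebraic multiplicities:
  χ_A(x) = (x - 5)^4*(x - 2)

Step 2 — compute geometric multiplicities via the rank-nullity identity g(λ) = n − rank(A − λI):
  rank(A − (2)·I) = 4, so dim ker(A − (2)·I) = n − 4 = 1
  rank(A − (5)·I) = 3, so dim ker(A − (5)·I) = n − 3 = 2

Summary:
  λ = 2: algebraic multiplicity = 1, geometric multiplicity = 1
  λ = 5: algebraic multiplicity = 4, geometric multiplicity = 2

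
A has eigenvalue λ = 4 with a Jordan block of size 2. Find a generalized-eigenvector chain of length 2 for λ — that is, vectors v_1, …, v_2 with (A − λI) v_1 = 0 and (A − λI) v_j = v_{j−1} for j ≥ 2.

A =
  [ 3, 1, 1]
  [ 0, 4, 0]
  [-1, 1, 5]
A Jordan chain for λ = 4 of length 2:
v_1 = (-1, 0, -1)ᵀ
v_2 = (1, 0, 0)ᵀ

Let N = A − (4)·I. We want v_2 with N^2 v_2 = 0 but N^1 v_2 ≠ 0; then v_{j-1} := N · v_j for j = 2, …, 2.

Pick v_2 = (1, 0, 0)ᵀ.
Then v_1 = N · v_2 = (-1, 0, -1)ᵀ.

Sanity check: (A − (4)·I) v_1 = (0, 0, 0)ᵀ = 0. ✓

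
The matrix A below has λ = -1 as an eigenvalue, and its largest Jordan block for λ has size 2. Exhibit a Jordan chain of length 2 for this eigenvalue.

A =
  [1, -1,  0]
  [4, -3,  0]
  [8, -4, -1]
A Jordan chain for λ = -1 of length 2:
v_1 = (2, 4, 8)ᵀ
v_2 = (1, 0, 0)ᵀ

Let N = A − (-1)·I. We want v_2 with N^2 v_2 = 0 but N^1 v_2 ≠ 0; then v_{j-1} := N · v_j for j = 2, …, 2.

Pick v_2 = (1, 0, 0)ᵀ.
Then v_1 = N · v_2 = (2, 4, 8)ᵀ.

Sanity check: (A − (-1)·I) v_1 = (0, 0, 0)ᵀ = 0. ✓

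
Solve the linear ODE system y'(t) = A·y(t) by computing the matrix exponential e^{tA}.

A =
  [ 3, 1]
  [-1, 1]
e^{tA} =
  [t*exp(2*t) + exp(2*t), t*exp(2*t)]
  [-t*exp(2*t), -t*exp(2*t) + exp(2*t)]

Strategy: write A = P · J · P⁻¹ where J is a Jordan canonical form, so e^{tA} = P · e^{tJ} · P⁻¹, and e^{tJ} can be computed block-by-block.

A has Jordan form
J =
  [2, 1]
  [0, 2]
(up to reordering of blocks).

Per-block formulas:
  For a 2×2 Jordan block J_2(2): exp(t · J_2(2)) = e^(2t)·(I + t·N), where N is the 2×2 nilpotent shift.

After assembling e^{tJ} and conjugating by P, we get:

e^{tA} =
  [t*exp(2*t) + exp(2*t), t*exp(2*t)]
  [-t*exp(2*t), -t*exp(2*t) + exp(2*t)]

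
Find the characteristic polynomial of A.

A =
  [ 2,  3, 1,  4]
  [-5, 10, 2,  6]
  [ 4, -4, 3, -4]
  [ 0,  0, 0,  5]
x^4 - 20*x^3 + 150*x^2 - 500*x + 625

Expanding det(x·I − A) (e.g. by cofactor expansion or by noting that A is similar to its Jordan form J, which has the same characteristic polynomial as A) gives
  χ_A(x) = x^4 - 20*x^3 + 150*x^2 - 500*x + 625
which factors as (x - 5)^4. The eigenvalues (with algebraic multiplicities) are λ = 5 with multiplicity 4.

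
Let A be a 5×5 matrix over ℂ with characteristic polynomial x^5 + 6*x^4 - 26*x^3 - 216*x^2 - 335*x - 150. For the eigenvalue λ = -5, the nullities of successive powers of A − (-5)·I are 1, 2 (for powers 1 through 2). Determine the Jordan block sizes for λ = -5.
Block sizes for λ = -5: [2]

From the dimensions of kernels of powers, the number of Jordan blocks of size at least j is d_j − d_{j−1} where d_j = dim ker(N^j) (with d_0 = 0). Computing the differences gives [1, 1].
The number of blocks of size exactly k is (#blocks of size ≥ k) − (#blocks of size ≥ k + 1), so the partition is: 1 block(s) of size 2.
In nonincreasing order the block sizes are [2].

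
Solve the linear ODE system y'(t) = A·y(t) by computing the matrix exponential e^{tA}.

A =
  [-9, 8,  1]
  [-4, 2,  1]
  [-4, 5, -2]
e^{tA} =
  [-6*t*exp(-3*t) + exp(-3*t), -3*t^2*exp(-3*t)/2 + 8*t*exp(-3*t), 3*t^2*exp(-3*t)/2 + t*exp(-3*t)]
  [-4*t*exp(-3*t), -t^2*exp(-3*t) + 5*t*exp(-3*t) + exp(-3*t), t^2*exp(-3*t) + t*exp(-3*t)]
  [-4*t*exp(-3*t), -t^2*exp(-3*t) + 5*t*exp(-3*t), t^2*exp(-3*t) + t*exp(-3*t) + exp(-3*t)]

Strategy: write A = P · J · P⁻¹ where J is a Jordan canonical form, so e^{tA} = P · e^{tJ} · P⁻¹, and e^{tJ} can be computed block-by-block.

A has Jordan form
J =
  [-3,  1,  0]
  [ 0, -3,  1]
  [ 0,  0, -3]
(up to reordering of blocks).

Per-block formulas:
  For a 3×3 Jordan block J_3(-3): exp(t · J_3(-3)) = e^(-3t)·(I + t·N + (t^2/2)·N^2), where N is the 3×3 nilpotent shift.

After assembling e^{tJ} and conjugating by P, we get:

e^{tA} =
  [-6*t*exp(-3*t) + exp(-3*t), -3*t^2*exp(-3*t)/2 + 8*t*exp(-3*t), 3*t^2*exp(-3*t)/2 + t*exp(-3*t)]
  [-4*t*exp(-3*t), -t^2*exp(-3*t) + 5*t*exp(-3*t) + exp(-3*t), t^2*exp(-3*t) + t*exp(-3*t)]
  [-4*t*exp(-3*t), -t^2*exp(-3*t) + 5*t*exp(-3*t), t^2*exp(-3*t) + t*exp(-3*t) + exp(-3*t)]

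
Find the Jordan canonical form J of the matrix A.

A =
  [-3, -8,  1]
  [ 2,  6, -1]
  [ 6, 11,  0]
J_3(1)

The characteristic polynomial is
  det(x·I − A) = x^3 - 3*x^2 + 3*x - 1 = (x - 1)^3

Eigenvalues and multiplicities (the geometric multiplicity of λ is n − rank(A − λI), which equals the number of Jordan blocks for λ):
  λ = 1: algebraic multiplicity = 3, geometric multiplicity = 1

Determining the block sizes for each eigenvalue:
  λ = 1: one block (gm = 1), so the single block has size am = 3 → block sizes [3]

Assembling the blocks gives a Jordan form
J =
  [1, 1, 0]
  [0, 1, 1]
  [0, 0, 1]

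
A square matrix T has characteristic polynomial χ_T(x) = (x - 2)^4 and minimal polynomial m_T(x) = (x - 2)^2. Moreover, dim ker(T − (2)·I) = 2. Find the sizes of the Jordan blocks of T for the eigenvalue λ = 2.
Block sizes for λ = 2: [2, 2]

Step 1 — from the characteristic polynomial, algebraic multiplicity of λ = 2 is 4. From dim ker(T − (2)·I) = 2, there are exactly 2 Jordan blocks for λ = 2.
Step 2 — from the minimal polynomial, the factor (x − 2)^2 tells us the largest block for λ = 2 has size 2.
Step 3 — with total size 4, 2 blocks, and largest block 2, the block sizes (in nonincreasing order) are [2, 2].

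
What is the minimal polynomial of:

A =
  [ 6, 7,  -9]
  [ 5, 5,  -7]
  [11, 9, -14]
x^3 + 3*x^2 + 3*x + 1

The characteristic polynomial is χ_A(x) = (x + 1)^3, so the eigenvalues are known. The minimal polynomial is
  m_A(x) = Π_λ (x − λ)^{k_λ}
where k_λ is the size of the *largest* Jordan block for λ (equivalently, the smallest k with (A − λI)^k v = 0 for every generalised eigenvector v of λ).

  λ = -1: largest Jordan block has size 3, contributing (x + 1)^3

So m_A(x) = (x + 1)^3 = x^3 + 3*x^2 + 3*x + 1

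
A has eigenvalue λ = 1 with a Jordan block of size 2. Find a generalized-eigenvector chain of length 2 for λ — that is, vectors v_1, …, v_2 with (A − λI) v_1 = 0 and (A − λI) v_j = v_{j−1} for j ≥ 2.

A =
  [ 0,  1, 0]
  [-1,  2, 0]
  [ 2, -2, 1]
A Jordan chain for λ = 1 of length 2:
v_1 = (-1, -1, 2)ᵀ
v_2 = (1, 0, 0)ᵀ

Let N = A − (1)·I. We want v_2 with N^2 v_2 = 0 but N^1 v_2 ≠ 0; then v_{j-1} := N · v_j for j = 2, …, 2.

Pick v_2 = (1, 0, 0)ᵀ.
Then v_1 = N · v_2 = (-1, -1, 2)ᵀ.

Sanity check: (A − (1)·I) v_1 = (0, 0, 0)ᵀ = 0. ✓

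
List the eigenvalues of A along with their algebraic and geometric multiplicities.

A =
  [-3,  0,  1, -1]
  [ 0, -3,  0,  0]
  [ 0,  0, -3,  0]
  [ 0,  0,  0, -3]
λ = -3: alg = 4, geom = 3

Step 1 — factor the characteristic polynomial to read off the algebraic multiplicities:
  χ_A(x) = (x + 3)^4

Step 2 — compute geometric multiplicities via the rank-nullity identity g(λ) = n − rank(A − λI):
  rank(A − (-3)·I) = 1, so dim ker(A − (-3)·I) = n − 1 = 3

Summary:
  λ = -3: algebraic multiplicity = 4, geometric multiplicity = 3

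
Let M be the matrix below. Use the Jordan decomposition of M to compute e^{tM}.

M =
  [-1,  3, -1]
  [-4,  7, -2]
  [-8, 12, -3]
e^{tM} =
  [-2*t*exp(t) + exp(t), 3*t*exp(t), -t*exp(t)]
  [-4*t*exp(t), 6*t*exp(t) + exp(t), -2*t*exp(t)]
  [-8*t*exp(t), 12*t*exp(t), -4*t*exp(t) + exp(t)]

Strategy: write M = P · J · P⁻¹ where J is a Jordan canonical form, so e^{tM} = P · e^{tJ} · P⁻¹, and e^{tJ} can be computed block-by-block.

M has Jordan form
J =
  [1, 1, 0]
  [0, 1, 0]
  [0, 0, 1]
(up to reordering of blocks).

Per-block formulas:
  For a 1×1 block at λ = 1: exp(t · [1]) = [e^(1t)].
  For a 2×2 Jordan block J_2(1): exp(t · J_2(1)) = e^(1t)·(I + t·N), where N is the 2×2 nilpotent shift.

After assembling e^{tJ} and conjugating by P, we get:

e^{tM} =
  [-2*t*exp(t) + exp(t), 3*t*exp(t), -t*exp(t)]
  [-4*t*exp(t), 6*t*exp(t) + exp(t), -2*t*exp(t)]
  [-8*t*exp(t), 12*t*exp(t), -4*t*exp(t) + exp(t)]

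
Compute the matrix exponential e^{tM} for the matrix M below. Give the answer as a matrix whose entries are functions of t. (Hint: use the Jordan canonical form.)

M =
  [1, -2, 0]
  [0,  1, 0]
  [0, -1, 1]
e^{tM} =
  [exp(t), -2*t*exp(t), 0]
  [0, exp(t), 0]
  [0, -t*exp(t), exp(t)]

Strategy: write M = P · J · P⁻¹ where J is a Jordan canonical form, so e^{tM} = P · e^{tJ} · P⁻¹, and e^{tJ} can be computed block-by-block.

M has Jordan form
J =
  [1, 1, 0]
  [0, 1, 0]
  [0, 0, 1]
(up to reordering of blocks).

Per-block formulas:
  For a 1×1 block at λ = 1: exp(t · [1]) = [e^(1t)].
  For a 2×2 Jordan block J_2(1): exp(t · J_2(1)) = e^(1t)·(I + t·N), where N is the 2×2 nilpotent shift.

After assembling e^{tJ} and conjugating by P, we get:

e^{tM} =
  [exp(t), -2*t*exp(t), 0]
  [0, exp(t), 0]
  [0, -t*exp(t), exp(t)]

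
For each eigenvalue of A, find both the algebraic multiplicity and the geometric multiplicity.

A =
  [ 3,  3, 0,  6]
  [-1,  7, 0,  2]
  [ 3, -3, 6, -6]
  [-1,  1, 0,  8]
λ = 6: alg = 4, geom = 3

Step 1 — factor the characteristic polynomial to read off the algebraic multiplicities:
  χ_A(x) = (x - 6)^4

Step 2 — compute geometric multiplicities via the rank-nullity identity g(λ) = n − rank(A − λI):
  rank(A − (6)·I) = 1, so dim ker(A − (6)·I) = n − 1 = 3

Summary:
  λ = 6: algebraic multiplicity = 4, geometric multiplicity = 3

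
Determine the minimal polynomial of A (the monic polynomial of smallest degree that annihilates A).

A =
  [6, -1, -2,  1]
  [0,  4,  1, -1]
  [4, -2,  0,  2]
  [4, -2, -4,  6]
x^3 - 12*x^2 + 48*x - 64

The characteristic polynomial is χ_A(x) = (x - 4)^4, so the eigenvalues are known. The minimal polynomial is
  m_A(x) = Π_λ (x − λ)^{k_λ}
where k_λ is the size of the *largest* Jordan block for λ (equivalently, the smallest k with (A − λI)^k v = 0 for every generalised eigenvector v of λ).

  λ = 4: largest Jordan block has size 3, contributing (x − 4)^3

So m_A(x) = (x - 4)^3 = x^3 - 12*x^2 + 48*x - 64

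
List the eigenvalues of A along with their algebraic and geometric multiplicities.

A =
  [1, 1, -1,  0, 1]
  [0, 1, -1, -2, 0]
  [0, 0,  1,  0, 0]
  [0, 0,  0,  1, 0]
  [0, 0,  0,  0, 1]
λ = 1: alg = 5, geom = 3

Step 1 — factor the characteristic polynomial to read off the algebraic multiplicities:
  χ_A(x) = (x - 1)^5

Step 2 — compute geometric multiplicities via the rank-nullity identity g(λ) = n − rank(A − λI):
  rank(A − (1)·I) = 2, so dim ker(A − (1)·I) = n − 2 = 3

Summary:
  λ = 1: algebraic multiplicity = 5, geometric multiplicity = 3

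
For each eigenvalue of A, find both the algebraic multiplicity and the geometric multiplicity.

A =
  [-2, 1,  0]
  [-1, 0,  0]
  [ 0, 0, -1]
λ = -1: alg = 3, geom = 2

Step 1 — factor the characteristic polynomial to read off the algebraic multiplicities:
  χ_A(x) = (x + 1)^3

Step 2 — compute geometric multiplicities via the rank-nullity identity g(λ) = n − rank(A − λI):
  rank(A − (-1)·I) = 1, so dim ker(A − (-1)·I) = n − 1 = 2

Summary:
  λ = -1: algebraic multiplicity = 3, geometric multiplicity = 2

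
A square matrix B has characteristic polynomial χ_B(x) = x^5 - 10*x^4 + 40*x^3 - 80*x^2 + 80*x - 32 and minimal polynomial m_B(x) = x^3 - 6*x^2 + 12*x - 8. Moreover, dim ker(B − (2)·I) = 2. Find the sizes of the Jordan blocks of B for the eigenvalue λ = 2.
Block sizes for λ = 2: [3, 2]

Step 1 — from the characteristic polynomial, algebraic multiplicity of λ = 2 is 5. From dim ker(B − (2)·I) = 2, there are exactly 2 Jordan blocks for λ = 2.
Step 2 — from the minimal polynomial, the factor (x − 2)^3 tells us the largest block for λ = 2 has size 3.
Step 3 — with total size 5, 2 blocks, and largest block 3, the block sizes (in nonincreasing order) are [3, 2].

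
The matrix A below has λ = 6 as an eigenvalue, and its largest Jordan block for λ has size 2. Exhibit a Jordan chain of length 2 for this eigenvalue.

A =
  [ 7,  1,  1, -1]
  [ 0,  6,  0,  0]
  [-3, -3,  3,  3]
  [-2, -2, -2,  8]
A Jordan chain for λ = 6 of length 2:
v_1 = (1, 0, -3, -2)ᵀ
v_2 = (1, 0, 0, 0)ᵀ

Let N = A − (6)·I. We want v_2 with N^2 v_2 = 0 but N^1 v_2 ≠ 0; then v_{j-1} := N · v_j for j = 2, …, 2.

Pick v_2 = (1, 0, 0, 0)ᵀ.
Then v_1 = N · v_2 = (1, 0, -3, -2)ᵀ.

Sanity check: (A − (6)·I) v_1 = (0, 0, 0, 0)ᵀ = 0. ✓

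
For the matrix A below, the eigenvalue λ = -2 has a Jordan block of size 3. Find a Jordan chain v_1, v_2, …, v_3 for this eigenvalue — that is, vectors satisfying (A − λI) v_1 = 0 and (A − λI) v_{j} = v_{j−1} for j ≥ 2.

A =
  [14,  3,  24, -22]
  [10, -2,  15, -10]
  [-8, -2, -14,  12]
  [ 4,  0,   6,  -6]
A Jordan chain for λ = -2 of length 3:
v_1 = (6, 0, -4, 0)ᵀ
v_2 = (16, 10, -8, 4)ᵀ
v_3 = (1, 0, 0, 0)ᵀ

Let N = A − (-2)·I. We want v_3 with N^3 v_3 = 0 but N^2 v_3 ≠ 0; then v_{j-1} := N · v_j for j = 3, …, 2.

Pick v_3 = (1, 0, 0, 0)ᵀ.
Then v_2 = N · v_3 = (16, 10, -8, 4)ᵀ.
Then v_1 = N · v_2 = (6, 0, -4, 0)ᵀ.

Sanity check: (A − (-2)·I) v_1 = (0, 0, 0, 0)ᵀ = 0. ✓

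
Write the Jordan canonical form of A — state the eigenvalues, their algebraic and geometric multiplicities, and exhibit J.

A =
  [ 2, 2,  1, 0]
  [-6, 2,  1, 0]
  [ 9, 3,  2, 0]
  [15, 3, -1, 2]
J_3(2) ⊕ J_1(2)

The characteristic polynomial is
  det(x·I − A) = x^4 - 8*x^3 + 24*x^2 - 32*x + 16 = (x - 2)^4

Eigenvalues and multiplicities (the geometric multiplicity of λ is n − rank(A − λI), which equals the number of Jordan blocks for λ):
  λ = 2: algebraic multiplicity = 4, geometric multiplicity = 2

Determining the block sizes for each eigenvalue:
  λ = 2: with am = 4 and gm = 2, the partition is not yet determined (e.g. several partitions of 4 into 2 parts exist). Let N = A − (2)·I. Computing rank(N^1) = 2, rank(N^2) = 1, rank(N^3) = 0; the number of blocks of size ≥ j is rank(N^{j−1}) − rank(N^j), giving [2, 1, 1]. So we have 1 block(s) of size 3, 1 block(s) of size 1 → block sizes [3, 1]

Assembling the blocks gives a Jordan form
J =
  [2, 1, 0, 0]
  [0, 2, 1, 0]
  [0, 0, 2, 0]
  [0, 0, 0, 2]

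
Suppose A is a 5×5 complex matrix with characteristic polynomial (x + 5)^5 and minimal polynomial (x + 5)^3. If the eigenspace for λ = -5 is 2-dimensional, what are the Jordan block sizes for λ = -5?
Block sizes for λ = -5: [3, 2]

Step 1 — from the characteristic polynomial, algebraic multiplicity of λ = -5 is 5. From dim ker(A − (-5)·I) = 2, there are exactly 2 Jordan blocks for λ = -5.
Step 2 — from the minimal polynomial, the factor (x + 5)^3 tells us the largest block for λ = -5 has size 3.
Step 3 — with total size 5, 2 blocks, and largest block 3, the block sizes (in nonincreasing order) are [3, 2].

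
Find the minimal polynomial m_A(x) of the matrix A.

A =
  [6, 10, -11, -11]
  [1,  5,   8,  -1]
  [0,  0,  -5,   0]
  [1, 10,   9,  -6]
x^4 - 50*x^2 + 625

The characteristic polynomial is χ_A(x) = (x - 5)^2*(x + 5)^2, so the eigenvalues are known. The minimal polynomial is
  m_A(x) = Π_λ (x − λ)^{k_λ}
where k_λ is the size of the *largest* Jordan block for λ (equivalently, the smallest k with (A − λI)^k v = 0 for every generalised eigenvector v of λ).

  λ = -5: largest Jordan block has size 2, contributing (x + 5)^2
  λ = 5: largest Jordan block has size 2, contributing (x − 5)^2

So m_A(x) = (x - 5)^2*(x + 5)^2 = x^4 - 50*x^2 + 625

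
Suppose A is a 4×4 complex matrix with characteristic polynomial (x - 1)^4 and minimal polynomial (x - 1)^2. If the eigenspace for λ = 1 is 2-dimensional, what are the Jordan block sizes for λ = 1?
Block sizes for λ = 1: [2, 2]

Step 1 — from the characteristic polynomial, algebraic multiplicity of λ = 1 is 4. From dim ker(A − (1)·I) = 2, there are exactly 2 Jordan blocks for λ = 1.
Step 2 — from the minimal polynomial, the factor (x − 1)^2 tells us the largest block for λ = 1 has size 2.
Step 3 — with total size 4, 2 blocks, and largest block 2, the block sizes (in nonincreasing order) are [2, 2].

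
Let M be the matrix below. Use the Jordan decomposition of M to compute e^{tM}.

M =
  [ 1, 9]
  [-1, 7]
e^{tM} =
  [-3*t*exp(4*t) + exp(4*t), 9*t*exp(4*t)]
  [-t*exp(4*t), 3*t*exp(4*t) + exp(4*t)]

Strategy: write M = P · J · P⁻¹ where J is a Jordan canonical form, so e^{tM} = P · e^{tJ} · P⁻¹, and e^{tJ} can be computed block-by-block.

M has Jordan form
J =
  [4, 1]
  [0, 4]
(up to reordering of blocks).

Per-block formulas:
  For a 2×2 Jordan block J_2(4): exp(t · J_2(4)) = e^(4t)·(I + t·N), where N is the 2×2 nilpotent shift.

After assembling e^{tJ} and conjugating by P, we get:

e^{tM} =
  [-3*t*exp(4*t) + exp(4*t), 9*t*exp(4*t)]
  [-t*exp(4*t), 3*t*exp(4*t) + exp(4*t)]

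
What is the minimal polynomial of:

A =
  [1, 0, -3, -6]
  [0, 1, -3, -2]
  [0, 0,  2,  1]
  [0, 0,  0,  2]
x^3 - 5*x^2 + 8*x - 4

The characteristic polynomial is χ_A(x) = (x - 2)^2*(x - 1)^2, so the eigenvalues are known. The minimal polynomial is
  m_A(x) = Π_λ (x − λ)^{k_λ}
where k_λ is the size of the *largest* Jordan block for λ (equivalently, the smallest k with (A − λI)^k v = 0 for every generalised eigenvector v of λ).

  λ = 1: largest Jordan block has size 1, contributing (x − 1)
  λ = 2: largest Jordan block has size 2, contributing (x − 2)^2

So m_A(x) = (x - 2)^2*(x - 1) = x^3 - 5*x^2 + 8*x - 4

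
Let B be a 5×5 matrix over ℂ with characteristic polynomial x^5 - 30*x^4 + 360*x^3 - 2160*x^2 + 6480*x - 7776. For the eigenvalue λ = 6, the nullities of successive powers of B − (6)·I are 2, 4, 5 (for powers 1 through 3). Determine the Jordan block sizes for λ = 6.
Block sizes for λ = 6: [3, 2]

From the dimensions of kernels of powers, the number of Jordan blocks of size at least j is d_j − d_{j−1} where d_j = dim ker(N^j) (with d_0 = 0). Computing the differences gives [2, 2, 1].
The number of blocks of size exactly k is (#blocks of size ≥ k) − (#blocks of size ≥ k + 1), so the partition is: 1 block(s) of size 2, 1 block(s) of size 3.
In nonincreasing order the block sizes are [3, 2].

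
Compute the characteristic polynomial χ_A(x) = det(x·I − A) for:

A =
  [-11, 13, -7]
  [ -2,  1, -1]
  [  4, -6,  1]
x^3 + 9*x^2 + 27*x + 27

Expanding det(x·I − A) (e.g. by cofactor expansion or by noting that A is similar to its Jordan form J, which has the same characteristic polynomial as A) gives
  χ_A(x) = x^3 + 9*x^2 + 27*x + 27
which factors as (x + 3)^3. The eigenvalues (with algebraic multiplicities) are λ = -3 with multiplicity 3.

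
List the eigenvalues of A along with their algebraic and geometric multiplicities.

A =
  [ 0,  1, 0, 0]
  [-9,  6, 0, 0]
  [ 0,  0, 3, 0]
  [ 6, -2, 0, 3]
λ = 3: alg = 4, geom = 3

Step 1 — factor the characteristic polynomial to read off the algebraic multiplicities:
  χ_A(x) = (x - 3)^4

Step 2 — compute geometric multiplicities via the rank-nullity identity g(λ) = n − rank(A − λI):
  rank(A − (3)·I) = 1, so dim ker(A − (3)·I) = n − 1 = 3

Summary:
  λ = 3: algebraic multiplicity = 4, geometric multiplicity = 3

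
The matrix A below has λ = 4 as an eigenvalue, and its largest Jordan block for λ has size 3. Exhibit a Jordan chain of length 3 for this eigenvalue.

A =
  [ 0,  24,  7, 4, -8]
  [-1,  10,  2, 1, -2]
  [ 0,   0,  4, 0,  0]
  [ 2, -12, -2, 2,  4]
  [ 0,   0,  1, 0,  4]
A Jordan chain for λ = 4 of length 3:
v_1 = (4, 1, 0, -2, 0)ᵀ
v_2 = (7, 2, 0, -2, 1)ᵀ
v_3 = (0, 0, 1, 0, 0)ᵀ

Let N = A − (4)·I. We want v_3 with N^3 v_3 = 0 but N^2 v_3 ≠ 0; then v_{j-1} := N · v_j for j = 3, …, 2.

Pick v_3 = (0, 0, 1, 0, 0)ᵀ.
Then v_2 = N · v_3 = (7, 2, 0, -2, 1)ᵀ.
Then v_1 = N · v_2 = (4, 1, 0, -2, 0)ᵀ.

Sanity check: (A − (4)·I) v_1 = (0, 0, 0, 0, 0)ᵀ = 0. ✓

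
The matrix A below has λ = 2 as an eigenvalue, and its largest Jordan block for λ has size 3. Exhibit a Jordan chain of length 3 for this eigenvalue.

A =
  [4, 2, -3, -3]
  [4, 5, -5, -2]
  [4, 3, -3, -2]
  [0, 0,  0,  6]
A Jordan chain for λ = 2 of length 3:
v_1 = (1, 2, 2, 0)ᵀ
v_2 = (2, 3, 3, 0)ᵀ
v_3 = (0, 1, 0, 0)ᵀ

Let N = A − (2)·I. We want v_3 with N^3 v_3 = 0 but N^2 v_3 ≠ 0; then v_{j-1} := N · v_j for j = 3, …, 2.

Pick v_3 = (0, 1, 0, 0)ᵀ.
Then v_2 = N · v_3 = (2, 3, 3, 0)ᵀ.
Then v_1 = N · v_2 = (1, 2, 2, 0)ᵀ.

Sanity check: (A − (2)·I) v_1 = (0, 0, 0, 0)ᵀ = 0. ✓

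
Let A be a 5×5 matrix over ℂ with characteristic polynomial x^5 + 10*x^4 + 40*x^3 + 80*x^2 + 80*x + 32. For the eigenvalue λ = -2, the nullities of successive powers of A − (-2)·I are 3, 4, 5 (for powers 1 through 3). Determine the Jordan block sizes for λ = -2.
Block sizes for λ = -2: [3, 1, 1]

From the dimensions of kernels of powers, the number of Jordan blocks of size at least j is d_j − d_{j−1} where d_j = dim ker(N^j) (with d_0 = 0). Computing the differences gives [3, 1, 1].
The number of blocks of size exactly k is (#blocks of size ≥ k) − (#blocks of size ≥ k + 1), so the partition is: 2 block(s) of size 1, 1 block(s) of size 3.
In nonincreasing order the block sizes are [3, 1, 1].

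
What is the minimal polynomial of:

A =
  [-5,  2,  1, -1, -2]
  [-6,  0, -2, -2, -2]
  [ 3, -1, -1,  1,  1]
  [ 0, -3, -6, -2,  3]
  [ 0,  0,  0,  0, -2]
x^2 + 4*x + 4

The characteristic polynomial is χ_A(x) = (x + 2)^5, so the eigenvalues are known. The minimal polynomial is
  m_A(x) = Π_λ (x − λ)^{k_λ}
where k_λ is the size of the *largest* Jordan block for λ (equivalently, the smallest k with (A − λI)^k v = 0 for every generalised eigenvector v of λ).

  λ = -2: largest Jordan block has size 2, contributing (x + 2)^2

So m_A(x) = (x + 2)^2 = x^2 + 4*x + 4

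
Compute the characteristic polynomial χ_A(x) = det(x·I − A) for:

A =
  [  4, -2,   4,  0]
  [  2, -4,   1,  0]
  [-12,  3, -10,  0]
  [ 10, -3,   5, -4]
x^4 + 14*x^3 + 73*x^2 + 168*x + 144

Expanding det(x·I − A) (e.g. by cofactor expansion or by noting that A is similar to its Jordan form J, which has the same characteristic polynomial as A) gives
  χ_A(x) = x^4 + 14*x^3 + 73*x^2 + 168*x + 144
which factors as (x + 3)^2*(x + 4)^2. The eigenvalues (with algebraic multiplicities) are λ = -4 with multiplicity 2, λ = -3 with multiplicity 2.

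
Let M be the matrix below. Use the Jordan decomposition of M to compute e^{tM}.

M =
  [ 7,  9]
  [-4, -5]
e^{tM} =
  [6*t*exp(t) + exp(t), 9*t*exp(t)]
  [-4*t*exp(t), -6*t*exp(t) + exp(t)]

Strategy: write M = P · J · P⁻¹ where J is a Jordan canonical form, so e^{tM} = P · e^{tJ} · P⁻¹, and e^{tJ} can be computed block-by-block.

M has Jordan form
J =
  [1, 1]
  [0, 1]
(up to reordering of blocks).

Per-block formulas:
  For a 2×2 Jordan block J_2(1): exp(t · J_2(1)) = e^(1t)·(I + t·N), where N is the 2×2 nilpotent shift.

After assembling e^{tJ} and conjugating by P, we get:

e^{tM} =
  [6*t*exp(t) + exp(t), 9*t*exp(t)]
  [-4*t*exp(t), -6*t*exp(t) + exp(t)]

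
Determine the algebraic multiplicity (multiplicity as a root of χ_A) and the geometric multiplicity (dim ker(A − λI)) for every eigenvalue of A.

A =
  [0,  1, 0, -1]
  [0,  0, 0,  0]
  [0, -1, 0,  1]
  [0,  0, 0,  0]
λ = 0: alg = 4, geom = 3

Step 1 — factor the characteristic polynomial to read off the algebraic multiplicities:
  χ_A(x) = x^4

Step 2 — compute geometric multiplicities via the rank-nullity identity g(λ) = n − rank(A − λI):
  rank(A − (0)·I) = 1, so dim ker(A − (0)·I) = n − 1 = 3

Summary:
  λ = 0: algebraic multiplicity = 4, geometric multiplicity = 3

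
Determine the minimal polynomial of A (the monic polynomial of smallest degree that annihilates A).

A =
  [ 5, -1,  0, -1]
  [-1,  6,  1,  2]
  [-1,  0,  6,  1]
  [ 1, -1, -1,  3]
x^2 - 10*x + 25

The characteristic polynomial is χ_A(x) = (x - 5)^4, so the eigenvalues are known. The minimal polynomial is
  m_A(x) = Π_λ (x − λ)^{k_λ}
where k_λ is the size of the *largest* Jordan block for λ (equivalently, the smallest k with (A − λI)^k v = 0 for every generalised eigenvector v of λ).

  λ = 5: largest Jordan block has size 2, contributing (x − 5)^2

So m_A(x) = (x - 5)^2 = x^2 - 10*x + 25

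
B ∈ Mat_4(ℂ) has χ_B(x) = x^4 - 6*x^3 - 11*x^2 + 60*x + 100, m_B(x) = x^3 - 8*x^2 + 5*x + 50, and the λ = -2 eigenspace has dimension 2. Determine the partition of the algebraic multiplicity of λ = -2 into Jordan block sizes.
Block sizes for λ = -2: [1, 1]

Step 1 — from the characteristic polynomial, algebraic multiplicity of λ = -2 is 2. From dim ker(B − (-2)·I) = 2, there are exactly 2 Jordan blocks for λ = -2.
Step 2 — from the minimal polynomial, the factor (x + 2) tells us the largest block for λ = -2 has size 1.
Step 3 — with total size 2, 2 blocks, and largest block 1, the block sizes (in nonincreasing order) are [1, 1].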